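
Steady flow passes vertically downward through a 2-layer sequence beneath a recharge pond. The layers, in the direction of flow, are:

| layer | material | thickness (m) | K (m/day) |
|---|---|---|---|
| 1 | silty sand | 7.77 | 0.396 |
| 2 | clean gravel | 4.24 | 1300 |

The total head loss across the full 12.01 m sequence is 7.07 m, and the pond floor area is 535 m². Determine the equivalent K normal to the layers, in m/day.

0.612

Flow is perpendicular to layering, so the layers act in series and the equivalent K is the thickness-weighted harmonic mean.
Total thickness L = 7.77 + 4.24 = 12.01 m.
Σ(b_i/K_i) = 7.77/0.396 + 4.24/1300 = 19.62 d.
K_eq = L / Σ(b_i/K_i) = 12.01 / 19.62 = 0.6120 m/day.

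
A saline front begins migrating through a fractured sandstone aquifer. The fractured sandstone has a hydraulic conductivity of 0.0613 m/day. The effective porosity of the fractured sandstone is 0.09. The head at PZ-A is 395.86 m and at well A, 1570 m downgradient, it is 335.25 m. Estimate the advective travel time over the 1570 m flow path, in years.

Hydraulic gradient i = (395.86 − 335.25) / 1570 = 60.61 / 1570 = 0.03861.
Darcy flux q = K · i = 0.06130 × 0.03861 = 0.002366 m/day.
Seepage velocity v = q / n_e = 0.002366 / 0.09 = 0.02629 m/day.
Travel time t = L / v = 1570 / 0.02629 = 59709 days = 163.5 years.

163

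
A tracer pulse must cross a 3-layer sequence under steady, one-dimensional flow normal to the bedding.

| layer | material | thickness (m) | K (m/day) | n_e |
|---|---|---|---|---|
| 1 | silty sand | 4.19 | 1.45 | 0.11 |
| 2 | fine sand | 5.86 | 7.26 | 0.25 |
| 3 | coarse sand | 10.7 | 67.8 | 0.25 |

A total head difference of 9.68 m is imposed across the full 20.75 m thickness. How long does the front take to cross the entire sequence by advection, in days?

With flow normal to the layers, continuity requires the same specific discharge q through every layer.
Σ(b_i/K_i) = 4.19/1.45 + 5.86/7.26 + 10.7/67.8 = 3.855 d.
q = Δh / Σ(b_i/K_i) = 9.68 / 3.855 = 2.511 m/day.
In each layer the seepage velocity is v_i = q/n_i, so the layer transit time is t_i = b_i·n_i / q:
  layer 1 (silty sand): t_1 = 4.19 × 0.11 / 2.511 = 0.1835 d
  layer 2 (fine sand): t_2 = 5.86 × 0.25 / 2.511 = 0.5834 d
  layer 3 (coarse sand): t_3 = 10.7 × 0.25 / 2.511 = 1.065 d
Total t = Σ t_i = 1.832 days.

1.83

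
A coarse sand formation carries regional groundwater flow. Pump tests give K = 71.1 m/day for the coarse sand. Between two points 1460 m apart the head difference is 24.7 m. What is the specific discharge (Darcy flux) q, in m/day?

1.20

Hydraulic gradient i = Δh / L = 24.7 / 1460 = 0.01692.
Specific discharge q = K · i = 71.10 × 0.01692 = 1.203 m/day.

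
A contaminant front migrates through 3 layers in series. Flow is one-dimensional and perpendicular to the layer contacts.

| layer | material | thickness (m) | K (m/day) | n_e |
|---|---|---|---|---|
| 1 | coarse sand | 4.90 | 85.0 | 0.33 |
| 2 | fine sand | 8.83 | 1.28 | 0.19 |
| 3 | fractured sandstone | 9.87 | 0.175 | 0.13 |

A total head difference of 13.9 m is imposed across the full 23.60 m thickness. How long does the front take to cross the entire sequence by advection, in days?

With flow normal to the layers, continuity requires the same specific discharge q through every layer.
Σ(b_i/K_i) = 4.90/85.0 + 8.83/1.28 + 9.87/0.175 = 63.36 d.
q = Δh / Σ(b_i/K_i) = 13.9 / 63.36 = 0.2194 m/day.
In each layer the seepage velocity is v_i = q/n_i, so the layer transit time is t_i = b_i·n_i / q:
  layer 1 (coarse sand): t_1 = 4.90 × 0.33 / 0.2194 = 7.370 d
  layer 2 (fine sand): t_2 = 8.83 × 0.19 / 0.2194 = 7.647 d
  layer 3 (fractured sandstone): t_3 = 9.87 × 0.13 / 0.2194 = 5.848 d
Total t = Σ t_i = 20.87 days.

20.9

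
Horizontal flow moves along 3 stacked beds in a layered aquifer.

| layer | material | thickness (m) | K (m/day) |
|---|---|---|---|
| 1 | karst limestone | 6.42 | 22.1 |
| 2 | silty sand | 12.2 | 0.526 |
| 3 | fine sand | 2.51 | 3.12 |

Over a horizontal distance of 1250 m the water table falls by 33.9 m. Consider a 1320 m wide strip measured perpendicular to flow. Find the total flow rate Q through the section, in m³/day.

Flow is parallel to layering, so each bed carries its own Darcy discharge and the transmissivities add.
Σ(K_i·b_i) = 22.1×6.42 + 0.526×12.2 + 3.12×2.51 = 156.1 m²/day.
Hydraulic gradient i = Δh / L = 33.9 / 1250 = 0.02712.
Q = Σ(K_i·b_i) · W · i = 156.1 × 1320 × 0.02712 = 5589 m³/day.

5590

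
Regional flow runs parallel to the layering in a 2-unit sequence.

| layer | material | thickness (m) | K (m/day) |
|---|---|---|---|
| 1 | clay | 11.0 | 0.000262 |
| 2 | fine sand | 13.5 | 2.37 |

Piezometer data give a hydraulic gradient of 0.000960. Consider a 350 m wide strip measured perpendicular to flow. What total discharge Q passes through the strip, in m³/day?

10.8

Flow is parallel to layering, so each bed carries its own Darcy discharge and the transmissivities add.
Σ(K_i·b_i) = 0.000262×11.0 + 2.37×13.5 = 32.00 m²/day.
Hydraulic gradient i = 0.000960.
Q = Σ(K_i·b_i) · W · i = 32.00 × 350 × 0.0009600 = 10.75 m³/day.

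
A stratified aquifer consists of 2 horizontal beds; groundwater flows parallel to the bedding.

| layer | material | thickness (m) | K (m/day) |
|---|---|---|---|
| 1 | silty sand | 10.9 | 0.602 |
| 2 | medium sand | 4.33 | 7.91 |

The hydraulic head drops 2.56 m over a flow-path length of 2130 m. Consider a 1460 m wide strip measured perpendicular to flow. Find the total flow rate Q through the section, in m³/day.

Flow is parallel to layering, so each bed carries its own Darcy discharge and the transmissivities add.
Σ(K_i·b_i) = 0.602×10.9 + 7.91×4.33 = 40.81 m²/day.
Hydraulic gradient i = Δh / L = 2.56 / 2130 = 0.001202.
Q = Σ(K_i·b_i) · W · i = 40.81 × 1460 × 0.001202 = 71.61 m³/day.

71.6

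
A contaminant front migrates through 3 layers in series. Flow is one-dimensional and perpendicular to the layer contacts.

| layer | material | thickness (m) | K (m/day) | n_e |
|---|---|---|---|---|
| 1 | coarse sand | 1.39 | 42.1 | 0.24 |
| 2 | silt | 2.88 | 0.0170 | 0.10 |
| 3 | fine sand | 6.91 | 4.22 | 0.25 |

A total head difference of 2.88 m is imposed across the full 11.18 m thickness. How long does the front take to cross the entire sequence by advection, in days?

140

With flow normal to the layers, continuity requires the same specific discharge q through every layer.
Σ(b_i/K_i) = 1.39/42.1 + 2.88/0.0170 + 6.91/4.22 = 171.1 d.
q = Δh / Σ(b_i/K_i) = 2.88 / 171.1 = 0.01683 m/day.
In each layer the seepage velocity is v_i = q/n_i, so the layer transit time is t_i = b_i·n_i / q:
  layer 1 (coarse sand): t_1 = 1.39 × 0.24 / 0.01683 = 19.82 d
  layer 2 (silt): t_2 = 2.88 × 0.10 / 0.01683 = 17.11 d
  layer 3 (fine sand): t_3 = 6.91 × 0.25 / 0.01683 = 102.6 d
Total t = Σ t_i = 139.5 days.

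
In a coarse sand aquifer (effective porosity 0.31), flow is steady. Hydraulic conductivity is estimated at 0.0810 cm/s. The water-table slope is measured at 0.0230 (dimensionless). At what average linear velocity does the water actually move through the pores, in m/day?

Convert K: 0.0810 cm/s × 864 = 69.98 m/day.
Hydraulic gradient i = 0.0230.
Darcy flux q = K · i = 69.98 × 0.02300 = 1.610 m/day.
Seepage velocity v = q / n_e = 1.610 / 0.31 = 5.192 m/day.

5.19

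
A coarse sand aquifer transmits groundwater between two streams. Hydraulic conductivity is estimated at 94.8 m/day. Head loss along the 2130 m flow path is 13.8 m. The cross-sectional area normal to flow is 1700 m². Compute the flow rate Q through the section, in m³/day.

1040

Hydraulic gradient i = Δh / L = 13.8 / 2130 = 0.006479.
Darcy's law: Q = K · A · i = 94.80 × 1700 × 0.006479 = 1044 m³/day.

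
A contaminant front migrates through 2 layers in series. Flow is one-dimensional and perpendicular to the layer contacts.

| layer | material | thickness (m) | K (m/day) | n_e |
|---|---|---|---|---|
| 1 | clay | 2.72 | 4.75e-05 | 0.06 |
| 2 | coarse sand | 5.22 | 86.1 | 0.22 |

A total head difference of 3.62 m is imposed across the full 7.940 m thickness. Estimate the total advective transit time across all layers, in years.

With flow normal to the layers, continuity requires the same specific discharge q through every layer.
Σ(b_i/K_i) = 2.72/4.75e-05 + 5.22/86.1 = 57263 d.
q = Δh / Σ(b_i/K_i) = 3.62 / 57263 = 6.322e-05 m/day.
In each layer the seepage velocity is v_i = q/n_i, so the layer transit time is t_i = b_i·n_i / q:
  layer 1 (clay): t_1 = 2.72 × 0.06 / 6.322e-05 = 2582 d
  layer 2 (coarse sand): t_2 = 5.22 × 0.22 / 6.322e-05 = 18166 d
Total t = Σ t_i = 20748 days = 56.80 years.

56.8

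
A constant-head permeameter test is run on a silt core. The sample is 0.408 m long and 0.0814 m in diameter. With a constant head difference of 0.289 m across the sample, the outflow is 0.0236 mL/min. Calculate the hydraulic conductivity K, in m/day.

Cross-sectional area A = π·(d/2)² = π × (0.0814/2)² = 0.005204 m².
Convert discharge: 0.0236 mL/min = 3.933e-10 m³/s.
Darcy's law rearranged: K = Q·L / (A·Δh) = 3.933e-10 × 0.408 / (0.005204 × 0.289) = 1.067e-07 m/s = 0.009219 m/day.

0.00922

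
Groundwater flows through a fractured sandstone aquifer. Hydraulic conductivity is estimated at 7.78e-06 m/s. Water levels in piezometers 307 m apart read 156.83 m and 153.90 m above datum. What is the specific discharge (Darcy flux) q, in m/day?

Convert K: 7.78e-06 m/s × 86400 = 0.6722 m/day.
Hydraulic gradient i = (156.83 − 153.90) / 307 = 2.93 / 307 = 0.009544.
Specific discharge q = K · i = 0.6722 × 0.009544 = 0.006415 m/day.

0.00642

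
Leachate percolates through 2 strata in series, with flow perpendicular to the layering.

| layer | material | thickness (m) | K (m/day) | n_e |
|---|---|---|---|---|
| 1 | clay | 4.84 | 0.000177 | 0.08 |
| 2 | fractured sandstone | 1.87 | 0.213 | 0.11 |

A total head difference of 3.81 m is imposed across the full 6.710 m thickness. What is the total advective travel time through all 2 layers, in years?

11.7

With flow normal to the layers, continuity requires the same specific discharge q through every layer.
Σ(b_i/K_i) = 4.84/0.000177 + 1.87/0.213 = 27353 d.
q = Δh / Σ(b_i/K_i) = 3.81 / 27353 = 0.0001393 m/day.
In each layer the seepage velocity is v_i = q/n_i, so the layer transit time is t_i = b_i·n_i / q:
  layer 1 (clay): t_1 = 4.84 × 0.08 / 0.0001393 = 2780 d
  layer 2 (fractured sandstone): t_2 = 1.87 × 0.11 / 0.0001393 = 1477 d
Total t = Σ t_i = 4257 days = 11.65 years.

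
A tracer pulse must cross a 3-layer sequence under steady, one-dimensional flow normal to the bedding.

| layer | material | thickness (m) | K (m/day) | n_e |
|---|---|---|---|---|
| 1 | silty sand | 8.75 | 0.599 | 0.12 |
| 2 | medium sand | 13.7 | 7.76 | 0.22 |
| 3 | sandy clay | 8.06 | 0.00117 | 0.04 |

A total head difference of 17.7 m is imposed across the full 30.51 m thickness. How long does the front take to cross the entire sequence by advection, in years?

4.69

With flow normal to the layers, continuity requires the same specific discharge q through every layer.
Σ(b_i/K_i) = 8.75/0.599 + 13.7/7.76 + 8.06/0.00117 = 6905 d.
q = Δh / Σ(b_i/K_i) = 17.7 / 6905 = 0.002563 m/day.
In each layer the seepage velocity is v_i = q/n_i, so the layer transit time is t_i = b_i·n_i / q:
  layer 1 (silty sand): t_1 = 8.75 × 0.12 / 0.002563 = 409.6 d
  layer 2 (medium sand): t_2 = 13.7 × 0.22 / 0.002563 = 1176 d
  layer 3 (sandy clay): t_3 = 8.06 × 0.04 / 0.002563 = 125.8 d
Total t = Σ t_i = 1711 days = 4.685 years.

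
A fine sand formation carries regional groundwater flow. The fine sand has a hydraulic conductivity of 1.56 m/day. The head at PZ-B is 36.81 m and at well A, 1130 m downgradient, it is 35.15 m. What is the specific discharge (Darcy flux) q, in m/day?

Hydraulic gradient i = (36.81 − 35.15) / 1130 = 1.66 / 1130 = 0.001469.
Specific discharge q = K · i = 1.560 × 0.001469 = 0.002292 m/day.

0.00229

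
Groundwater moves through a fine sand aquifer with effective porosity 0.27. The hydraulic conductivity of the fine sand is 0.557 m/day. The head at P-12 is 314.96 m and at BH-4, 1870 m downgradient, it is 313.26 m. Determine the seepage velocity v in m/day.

0.00188

Hydraulic gradient i = (314.96 − 313.26) / 1870 = 1.7 / 1870 = 0.0009091.
Darcy flux q = K · i = 0.5570 × 0.0009091 = 0.0005064 m/day.
Seepage velocity v = q / n_e = 0.0005064 / 0.27 = 0.001875 m/day.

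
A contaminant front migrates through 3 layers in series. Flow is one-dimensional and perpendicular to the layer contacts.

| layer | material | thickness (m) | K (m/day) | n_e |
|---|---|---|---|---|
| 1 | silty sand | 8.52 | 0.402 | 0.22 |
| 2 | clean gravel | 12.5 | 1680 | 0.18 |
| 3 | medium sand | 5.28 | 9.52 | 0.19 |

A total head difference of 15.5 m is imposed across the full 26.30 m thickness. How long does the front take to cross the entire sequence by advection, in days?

7.20

With flow normal to the layers, continuity requires the same specific discharge q through every layer.
Σ(b_i/K_i) = 8.52/0.402 + 12.5/1680 + 5.28/9.52 = 21.76 d.
q = Δh / Σ(b_i/K_i) = 15.5 / 21.76 = 0.7124 m/day.
In each layer the seepage velocity is v_i = q/n_i, so the layer transit time is t_i = b_i·n_i / q:
  layer 1 (silty sand): t_1 = 8.52 × 0.22 / 0.7124 = 2.631 d
  layer 2 (clean gravel): t_2 = 12.5 × 0.18 / 0.7124 = 3.158 d
  layer 3 (medium sand): t_3 = 5.28 × 0.19 / 0.7124 = 1.408 d
Total t = Σ t_i = 7.197 days.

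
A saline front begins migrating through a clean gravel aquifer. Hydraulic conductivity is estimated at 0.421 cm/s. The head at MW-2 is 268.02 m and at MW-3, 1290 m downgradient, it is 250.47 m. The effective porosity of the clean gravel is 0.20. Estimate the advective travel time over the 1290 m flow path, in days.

52.1

Convert K: 0.421 cm/s × 864 = 363.7 m/day.
Hydraulic gradient i = (268.02 − 250.47) / 1290 = 17.55 / 1290 = 0.01360.
Darcy flux q = K · i = 363.7 × 0.01360 = 4.949 m/day.
Seepage velocity v = q / n_e = 4.949 / 0.20 = 24.74 m/day.
Travel time t = L / v = 1290 / 24.74 = 52.14 days.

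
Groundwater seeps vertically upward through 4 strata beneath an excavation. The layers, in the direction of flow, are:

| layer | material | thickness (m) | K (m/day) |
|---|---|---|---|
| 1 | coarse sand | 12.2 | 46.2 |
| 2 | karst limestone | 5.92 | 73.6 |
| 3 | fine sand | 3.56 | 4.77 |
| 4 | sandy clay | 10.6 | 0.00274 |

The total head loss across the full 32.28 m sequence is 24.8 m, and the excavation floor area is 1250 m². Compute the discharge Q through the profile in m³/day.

Flow is perpendicular to layering, so the layers act in series and the equivalent K is the thickness-weighted harmonic mean.
Total thickness L = 12.2 + 5.92 + 3.56 + 10.6 = 32.28 m.
Σ(b_i/K_i) = 12.2/46.2 + 5.92/73.6 + 3.56/4.77 + 10.6/0.00274 = 3870 d.
K_eq = L / Σ(b_i/K_i) = 32.28 / 3870 = 0.008342 m/day.
Q = K_eq · A · (Δh/L) = 0.008342 × 1250 × (24.8/32.28) = 8.011 m³/day.

8.01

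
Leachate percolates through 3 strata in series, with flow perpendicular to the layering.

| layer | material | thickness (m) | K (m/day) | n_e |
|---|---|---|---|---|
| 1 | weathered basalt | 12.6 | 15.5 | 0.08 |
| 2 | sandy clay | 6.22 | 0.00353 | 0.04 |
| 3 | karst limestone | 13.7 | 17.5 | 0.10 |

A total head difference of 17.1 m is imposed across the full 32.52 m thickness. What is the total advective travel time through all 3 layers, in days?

With flow normal to the layers, continuity requires the same specific discharge q through every layer.
Σ(b_i/K_i) = 12.6/15.5 + 6.22/0.00353 + 13.7/17.5 = 1764 d.
q = Δh / Σ(b_i/K_i) = 17.1 / 1764 = 0.009696 m/day.
In each layer the seepage velocity is v_i = q/n_i, so the layer transit time is t_i = b_i·n_i / q:
  layer 1 (weathered basalt): t_1 = 12.6 × 0.08 / 0.009696 = 104.0 d
  layer 2 (sandy clay): t_2 = 6.22 × 0.04 / 0.009696 = 25.66 d
  layer 3 (karst limestone): t_3 = 13.7 × 0.10 / 0.009696 = 141.3 d
Total t = Σ t_i = 270.9 days.

271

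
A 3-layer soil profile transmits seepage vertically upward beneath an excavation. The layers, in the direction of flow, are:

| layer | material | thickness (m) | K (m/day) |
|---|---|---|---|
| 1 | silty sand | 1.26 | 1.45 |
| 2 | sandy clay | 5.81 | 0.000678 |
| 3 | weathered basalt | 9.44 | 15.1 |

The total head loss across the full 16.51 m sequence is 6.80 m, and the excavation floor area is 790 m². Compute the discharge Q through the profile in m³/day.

Flow is perpendicular to layering, so the layers act in series and the equivalent K is the thickness-weighted harmonic mean.
Total thickness L = 1.26 + 5.81 + 9.44 = 16.51 m.
Σ(b_i/K_i) = 1.26/1.45 + 5.81/0.000678 + 9.44/15.1 = 8571 d.
K_eq = L / Σ(b_i/K_i) = 16.51 / 8571 = 0.001926 m/day.
Q = K_eq · A · (Δh/L) = 0.001926 × 790 × (6.80/16.51) = 0.6268 m³/day.

0.627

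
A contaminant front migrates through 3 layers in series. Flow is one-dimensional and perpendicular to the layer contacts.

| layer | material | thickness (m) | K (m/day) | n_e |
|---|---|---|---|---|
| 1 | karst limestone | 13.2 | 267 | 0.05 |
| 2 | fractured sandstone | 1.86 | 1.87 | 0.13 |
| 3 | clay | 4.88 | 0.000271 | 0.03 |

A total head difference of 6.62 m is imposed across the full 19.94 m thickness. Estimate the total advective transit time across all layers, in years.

7.81

With flow normal to the layers, continuity requires the same specific discharge q through every layer.
Σ(b_i/K_i) = 13.2/267 + 1.86/1.87 + 4.88/0.000271 = 18008 d.
q = Δh / Σ(b_i/K_i) = 6.62 / 18008 = 0.0003676 m/day.
In each layer the seepage velocity is v_i = q/n_i, so the layer transit time is t_i = b_i·n_i / q:
  layer 1 (karst limestone): t_1 = 13.2 × 0.05 / 0.0003676 = 1795 d
  layer 2 (fractured sandstone): t_2 = 1.86 × 0.13 / 0.0003676 = 657.8 d
  layer 3 (clay): t_3 = 4.88 × 0.03 / 0.0003676 = 398.3 d
Total t = Σ t_i = 2851 days = 7.807 years.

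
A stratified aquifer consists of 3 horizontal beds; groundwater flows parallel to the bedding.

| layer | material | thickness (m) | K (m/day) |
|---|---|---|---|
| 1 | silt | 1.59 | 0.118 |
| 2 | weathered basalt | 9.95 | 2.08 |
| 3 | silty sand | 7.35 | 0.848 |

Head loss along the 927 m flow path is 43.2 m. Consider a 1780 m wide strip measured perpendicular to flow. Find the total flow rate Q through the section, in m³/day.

2250

Flow is parallel to layering, so each bed carries its own Darcy discharge and the transmissivities add.
Σ(K_i·b_i) = 0.118×1.59 + 2.08×9.95 + 0.848×7.35 = 27.12 m²/day.
Hydraulic gradient i = Δh / L = 43.2 / 927 = 0.04660.
Q = Σ(K_i·b_i) · W · i = 27.12 × 1780 × 0.04660 = 2249 m³/day.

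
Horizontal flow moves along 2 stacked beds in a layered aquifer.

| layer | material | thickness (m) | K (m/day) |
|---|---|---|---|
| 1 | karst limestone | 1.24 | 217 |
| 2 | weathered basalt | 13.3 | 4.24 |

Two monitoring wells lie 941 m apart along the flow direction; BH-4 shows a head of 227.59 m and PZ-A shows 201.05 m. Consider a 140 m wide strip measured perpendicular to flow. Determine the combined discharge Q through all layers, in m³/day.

1290

Flow is parallel to layering, so each bed carries its own Darcy discharge and the transmissivities add.
Σ(K_i·b_i) = 217×1.24 + 4.24×13.3 = 325.5 m²/day.
Hydraulic gradient i = (227.59 − 201.05) / 941 = 26.54 / 941 = 0.02820.
Q = Σ(K_i·b_i) · W · i = 325.5 × 140 × 0.02820 = 1285 m³/day.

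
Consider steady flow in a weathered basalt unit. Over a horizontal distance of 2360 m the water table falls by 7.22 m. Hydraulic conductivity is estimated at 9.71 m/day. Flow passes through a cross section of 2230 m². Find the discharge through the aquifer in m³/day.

66.2

Hydraulic gradient i = Δh / L = 7.22 / 2360 = 0.003059.
Darcy's law: Q = K · A · i = 9.710 × 2230 × 0.003059 = 66.24 m³/day.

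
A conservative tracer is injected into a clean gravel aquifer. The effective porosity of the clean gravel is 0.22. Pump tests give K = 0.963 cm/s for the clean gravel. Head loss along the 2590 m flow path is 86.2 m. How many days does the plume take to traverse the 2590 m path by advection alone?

Convert K: 0.963 cm/s × 864 = 832.0 m/day.
Hydraulic gradient i = Δh / L = 86.2 / 2590 = 0.03328.
Darcy flux q = K · i = 832.0 × 0.03328 = 27.69 m/day.
Seepage velocity v = q / n_e = 27.69 / 0.22 = 125.9 m/day.
Travel time t = L / v = 2590 / 125.9 = 20.58 days.

20.6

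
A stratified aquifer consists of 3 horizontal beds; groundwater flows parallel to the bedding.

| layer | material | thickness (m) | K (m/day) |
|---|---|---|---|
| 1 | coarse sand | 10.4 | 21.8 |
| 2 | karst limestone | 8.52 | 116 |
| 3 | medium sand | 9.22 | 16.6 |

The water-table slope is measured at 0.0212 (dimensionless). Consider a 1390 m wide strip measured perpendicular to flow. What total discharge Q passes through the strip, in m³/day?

Flow is parallel to layering, so each bed carries its own Darcy discharge and the transmissivities add.
Σ(K_i·b_i) = 21.8×10.4 + 116×8.52 + 16.6×9.22 = 1368 m²/day.
Hydraulic gradient i = 0.0212.
Q = Σ(K_i·b_i) · W · i = 1368 × 1390 × 0.02120 = 40315 m³/day.

40300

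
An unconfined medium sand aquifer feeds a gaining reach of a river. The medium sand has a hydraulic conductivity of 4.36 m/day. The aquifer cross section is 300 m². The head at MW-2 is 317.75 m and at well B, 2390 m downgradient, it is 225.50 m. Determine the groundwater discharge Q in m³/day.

Hydraulic gradient i = (317.75 − 225.50) / 2390 = 92.25 / 2390 = 0.03860.
Darcy's law: Q = K · A · i = 4.360 × 300.0 × 0.03860 = 50.49 m³/day.

50.5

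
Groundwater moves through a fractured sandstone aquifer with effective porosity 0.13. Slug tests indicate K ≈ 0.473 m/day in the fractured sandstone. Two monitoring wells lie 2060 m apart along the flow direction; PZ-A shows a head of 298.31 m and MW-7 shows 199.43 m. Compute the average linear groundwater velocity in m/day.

Hydraulic gradient i = (298.31 − 199.43) / 2060 = 98.88 / 2060 = 0.04800.
Darcy flux q = K · i = 0.4730 × 0.04800 = 0.02270 m/day.
Seepage velocity v = q / n_e = 0.02270 / 0.13 = 0.1746 m/day.

0.175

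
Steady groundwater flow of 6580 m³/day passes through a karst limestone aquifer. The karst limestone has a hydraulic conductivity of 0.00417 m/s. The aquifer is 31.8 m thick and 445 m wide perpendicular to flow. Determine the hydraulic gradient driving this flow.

Convert K: 0.00417 m/s × 86400 = 360.3 m/day.
Cross-sectional area A = 445 × 31.8 = 14151 m².
From Q = K·A·i, i = Q / (K·A) = 6580 / (360.3 × 14151) = 0.001291.

0.00129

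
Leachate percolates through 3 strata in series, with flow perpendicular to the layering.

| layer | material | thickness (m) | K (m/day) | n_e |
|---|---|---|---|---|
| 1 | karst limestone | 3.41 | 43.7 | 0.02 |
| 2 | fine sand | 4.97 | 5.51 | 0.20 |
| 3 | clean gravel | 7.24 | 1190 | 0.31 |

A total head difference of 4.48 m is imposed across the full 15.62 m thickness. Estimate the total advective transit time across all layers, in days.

With flow normal to the layers, continuity requires the same specific discharge q through every layer.
Σ(b_i/K_i) = 3.41/43.7 + 4.97/5.51 + 7.24/1190 = 0.9861 d.
q = Δh / Σ(b_i/K_i) = 4.48 / 0.9861 = 4.543 m/day.
In each layer the seepage velocity is v_i = q/n_i, so the layer transit time is t_i = b_i·n_i / q:
  layer 1 (karst limestone): t_1 = 3.41 × 0.02 / 4.543 = 0.01501 d
  layer 2 (fine sand): t_2 = 4.97 × 0.20 / 4.543 = 0.2188 d
  layer 3 (clean gravel): t_3 = 7.24 × 0.31 / 4.543 = 0.4940 d
Total t = Σ t_i = 0.7278 days.

0.728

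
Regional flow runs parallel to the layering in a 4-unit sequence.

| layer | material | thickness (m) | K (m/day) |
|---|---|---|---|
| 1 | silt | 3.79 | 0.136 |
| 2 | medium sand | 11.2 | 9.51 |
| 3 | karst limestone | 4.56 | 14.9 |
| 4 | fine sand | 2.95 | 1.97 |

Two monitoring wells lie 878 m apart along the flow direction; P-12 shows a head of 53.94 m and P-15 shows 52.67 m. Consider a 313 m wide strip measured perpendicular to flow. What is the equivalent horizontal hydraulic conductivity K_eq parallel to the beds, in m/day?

Flow is parallel to layering, so each bed carries its own Darcy discharge and the transmissivities add.
Σ(K_i·b_i) = 0.136×3.79 + 9.51×11.2 + 14.9×4.56 + 1.97×2.95 = 180.8 m²/day.
Total thickness b = 22.50 m, so K_eq = Σ(K_i·b_i)/b = 8.035 m/day.

8.03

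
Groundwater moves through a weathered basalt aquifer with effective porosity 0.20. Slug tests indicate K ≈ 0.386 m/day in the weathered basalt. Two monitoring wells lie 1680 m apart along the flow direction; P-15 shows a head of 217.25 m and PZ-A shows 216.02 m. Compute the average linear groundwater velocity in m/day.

0.00141

Hydraulic gradient i = (217.25 − 216.02) / 1680 = 1.23 / 1680 = 0.0007321.
Darcy flux q = K · i = 0.3860 × 0.0007321 = 0.0002826 m/day.
Seepage velocity v = q / n_e = 0.0002826 / 0.20 = 0.001413 m/day.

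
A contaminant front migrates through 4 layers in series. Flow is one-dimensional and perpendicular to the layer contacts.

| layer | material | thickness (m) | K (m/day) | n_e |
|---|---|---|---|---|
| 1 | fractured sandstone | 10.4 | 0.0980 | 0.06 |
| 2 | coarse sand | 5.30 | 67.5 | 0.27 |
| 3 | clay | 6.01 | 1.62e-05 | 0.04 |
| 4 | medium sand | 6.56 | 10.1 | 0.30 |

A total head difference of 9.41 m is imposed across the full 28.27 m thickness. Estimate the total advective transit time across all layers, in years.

With flow normal to the layers, continuity requires the same specific discharge q through every layer.
Σ(b_i/K_i) = 10.4/0.0980 + 5.30/67.5 + 6.01/1.62e-05 + 6.56/10.1 = 3.711e+05 d.
q = Δh / Σ(b_i/K_i) = 9.41 / 3.711e+05 = 2.536e-05 m/day.
In each layer the seepage velocity is v_i = q/n_i, so the layer transit time is t_i = b_i·n_i / q:
  layer 1 (fractured sandstone): t_1 = 10.4 × 0.06 / 2.536e-05 = 24608 d
  layer 2 (coarse sand): t_2 = 5.30 × 0.27 / 2.536e-05 = 56433 d
  layer 3 (clay): t_3 = 6.01 × 0.04 / 2.536e-05 = 9480 d
  layer 4 (medium sand): t_4 = 6.56 × 0.30 / 2.536e-05 = 77610 d
Total t = Σ t_i = 1.681e+05 days = 460.3 years.

460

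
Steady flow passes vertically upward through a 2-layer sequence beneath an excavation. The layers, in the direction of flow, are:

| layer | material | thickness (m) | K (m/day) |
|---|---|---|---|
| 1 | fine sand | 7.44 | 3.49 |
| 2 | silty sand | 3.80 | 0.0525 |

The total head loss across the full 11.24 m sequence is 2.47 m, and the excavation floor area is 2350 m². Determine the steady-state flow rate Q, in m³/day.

Flow is perpendicular to layering, so the layers act in series and the equivalent K is the thickness-weighted harmonic mean.
Total thickness L = 7.44 + 3.80 = 11.24 m.
Σ(b_i/K_i) = 7.44/3.49 + 3.80/0.0525 = 74.51 d.
K_eq = L / Σ(b_i/K_i) = 11.24 / 74.51 = 0.1508 m/day.
Q = K_eq · A · (Δh/L) = 0.1508 × 2350 × (2.47/11.24) = 77.90 m³/day.

77.9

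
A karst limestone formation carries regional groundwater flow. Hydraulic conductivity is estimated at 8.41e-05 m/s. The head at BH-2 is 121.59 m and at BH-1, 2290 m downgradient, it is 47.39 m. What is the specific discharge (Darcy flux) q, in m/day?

Convert K: 8.41e-05 m/s × 86400 = 7.266 m/day.
Hydraulic gradient i = (121.59 − 47.39) / 2290 = 74.2 / 2290 = 0.03240.
Specific discharge q = K · i = 7.266 × 0.03240 = 0.2354 m/day.

0.235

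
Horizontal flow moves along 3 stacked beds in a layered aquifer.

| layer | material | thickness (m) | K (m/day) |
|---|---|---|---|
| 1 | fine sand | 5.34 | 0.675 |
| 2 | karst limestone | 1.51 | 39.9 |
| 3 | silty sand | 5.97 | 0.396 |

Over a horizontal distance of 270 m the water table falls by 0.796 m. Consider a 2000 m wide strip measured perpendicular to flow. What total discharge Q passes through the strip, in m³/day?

Flow is parallel to layering, so each bed carries its own Darcy discharge and the transmissivities add.
Σ(K_i·b_i) = 0.675×5.34 + 39.9×1.51 + 0.396×5.97 = 66.22 m²/day.
Hydraulic gradient i = Δh / L = 0.796 / 270 = 0.002948.
Q = Σ(K_i·b_i) · W · i = 66.22 × 2000 × 0.002948 = 390.4 m³/day.

390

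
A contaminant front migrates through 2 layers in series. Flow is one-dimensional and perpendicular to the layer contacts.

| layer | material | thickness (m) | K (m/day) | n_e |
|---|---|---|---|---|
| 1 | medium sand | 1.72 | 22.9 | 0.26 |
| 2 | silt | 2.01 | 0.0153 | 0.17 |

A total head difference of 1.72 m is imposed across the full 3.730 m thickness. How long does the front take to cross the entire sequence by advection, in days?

60.3

With flow normal to the layers, continuity requires the same specific discharge q through every layer.
Σ(b_i/K_i) = 1.72/22.9 + 2.01/0.0153 = 131.4 d.
q = Δh / Σ(b_i/K_i) = 1.72 / 131.4 = 0.01309 m/day.
In each layer the seepage velocity is v_i = q/n_i, so the layer transit time is t_i = b_i·n_i / q:
  layer 1 (medium sand): t_1 = 1.72 × 0.26 / 0.01309 = 34.18 d
  layer 2 (silt): t_2 = 2.01 × 0.17 / 0.01309 = 26.11 d
Total t = Σ t_i = 60.29 days.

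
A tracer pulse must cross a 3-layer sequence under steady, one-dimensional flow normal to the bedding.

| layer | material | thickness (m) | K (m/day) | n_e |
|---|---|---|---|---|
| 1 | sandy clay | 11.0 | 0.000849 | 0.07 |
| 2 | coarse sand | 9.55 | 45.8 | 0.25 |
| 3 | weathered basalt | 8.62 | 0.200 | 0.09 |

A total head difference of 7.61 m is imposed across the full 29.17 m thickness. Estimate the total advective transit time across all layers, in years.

With flow normal to the layers, continuity requires the same specific discharge q through every layer.
Σ(b_i/K_i) = 11.0/0.000849 + 9.55/45.8 + 8.62/0.200 = 13000 d.
q = Δh / Σ(b_i/K_i) = 7.61 / 13000 = 0.0005854 m/day.
In each layer the seepage velocity is v_i = q/n_i, so the layer transit time is t_i = b_i·n_i / q:
  layer 1 (sandy clay): t_1 = 11.0 × 0.07 / 0.0005854 = 1315 d
  layer 2 (coarse sand): t_2 = 9.55 × 0.25 / 0.0005854 = 4078 d
  layer 3 (weathered basalt): t_3 = 8.62 × 0.09 / 0.0005854 = 1325 d
Total t = Σ t_i = 6719 days = 18.40 years.

18.4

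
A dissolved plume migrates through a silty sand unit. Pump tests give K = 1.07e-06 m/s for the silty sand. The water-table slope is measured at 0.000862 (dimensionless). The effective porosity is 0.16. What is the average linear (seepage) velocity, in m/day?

Convert K: 1.07e-06 m/s × 86400 = 0.09245 m/day.
Hydraulic gradient i = 0.000862.
Darcy flux q = K · i = 0.09245 × 0.0008620 = 7.969e-05 m/day.
Seepage velocity v = q / n_e = 7.969e-05 / 0.16 = 0.0004981 m/day.

0.000498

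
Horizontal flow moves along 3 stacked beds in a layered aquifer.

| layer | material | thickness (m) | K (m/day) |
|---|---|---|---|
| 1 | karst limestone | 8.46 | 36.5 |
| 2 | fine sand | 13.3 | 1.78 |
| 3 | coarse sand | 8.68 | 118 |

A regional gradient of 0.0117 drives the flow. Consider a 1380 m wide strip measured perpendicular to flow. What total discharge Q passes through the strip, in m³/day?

21900

Flow is parallel to layering, so each bed carries its own Darcy discharge and the transmissivities add.
Σ(K_i·b_i) = 36.5×8.46 + 1.78×13.3 + 118×8.68 = 1357 m²/day.
Hydraulic gradient i = 0.0117.
Q = Σ(K_i·b_i) · W · i = 1357 × 1380 × 0.01170 = 21905 m³/day.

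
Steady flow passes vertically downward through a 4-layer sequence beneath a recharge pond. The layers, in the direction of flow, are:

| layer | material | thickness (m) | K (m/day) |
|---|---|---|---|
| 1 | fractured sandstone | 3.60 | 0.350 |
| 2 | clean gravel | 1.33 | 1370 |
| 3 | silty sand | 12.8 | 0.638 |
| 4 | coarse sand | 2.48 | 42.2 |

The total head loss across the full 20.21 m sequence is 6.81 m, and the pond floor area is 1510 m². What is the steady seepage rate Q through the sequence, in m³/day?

Flow is perpendicular to layering, so the layers act in series and the equivalent K is the thickness-weighted harmonic mean.
Total thickness L = 3.60 + 1.33 + 12.8 + 2.48 = 20.21 m.
Σ(b_i/K_i) = 3.60/0.350 + 1.33/1370 + 12.8/0.638 + 2.48/42.2 = 30.41 d.
K_eq = L / Σ(b_i/K_i) = 20.21 / 30.41 = 0.6646 m/day.
Q = K_eq · A · (Δh/L) = 0.6646 × 1510 × (6.81/20.21) = 338.2 m³/day.

338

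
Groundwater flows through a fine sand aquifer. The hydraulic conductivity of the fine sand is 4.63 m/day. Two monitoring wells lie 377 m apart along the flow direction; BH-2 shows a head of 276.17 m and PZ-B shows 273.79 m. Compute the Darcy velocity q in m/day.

Hydraulic gradient i = (276.17 − 273.79) / 377 = 2.38 / 377 = 0.006313.
Specific discharge q = K · i = 4.630 × 0.006313 = 0.02923 m/day.

0.0292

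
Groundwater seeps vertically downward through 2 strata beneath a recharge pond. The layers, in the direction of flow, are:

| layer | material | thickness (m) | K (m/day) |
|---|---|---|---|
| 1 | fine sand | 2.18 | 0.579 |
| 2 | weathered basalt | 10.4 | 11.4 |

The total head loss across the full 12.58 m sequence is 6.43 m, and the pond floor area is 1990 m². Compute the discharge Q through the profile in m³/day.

2740

Flow is perpendicular to layering, so the layers act in series and the equivalent K is the thickness-weighted harmonic mean.
Total thickness L = 2.18 + 10.4 = 12.58 m.
Σ(b_i/K_i) = 2.18/0.579 + 10.4/11.4 = 4.677 d.
K_eq = L / Σ(b_i/K_i) = 12.58 / 4.677 = 2.690 m/day.
Q = K_eq · A · (Δh/L) = 2.690 × 1990 × (6.43/12.58) = 2736 m³/day.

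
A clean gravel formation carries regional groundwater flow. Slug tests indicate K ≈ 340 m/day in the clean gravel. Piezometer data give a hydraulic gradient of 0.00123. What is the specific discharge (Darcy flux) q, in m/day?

Hydraulic gradient i = 0.00123.
Specific discharge q = K · i = 340.0 × 0.001230 = 0.4182 m/day.

0.418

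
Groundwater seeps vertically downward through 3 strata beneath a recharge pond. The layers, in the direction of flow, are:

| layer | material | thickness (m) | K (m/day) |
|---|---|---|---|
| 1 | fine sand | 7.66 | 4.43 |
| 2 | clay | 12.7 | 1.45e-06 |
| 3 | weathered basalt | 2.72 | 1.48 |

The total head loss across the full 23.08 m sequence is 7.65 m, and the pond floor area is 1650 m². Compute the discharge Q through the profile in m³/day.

Flow is perpendicular to layering, so the layers act in series and the equivalent K is the thickness-weighted harmonic mean.
Total thickness L = 7.66 + 12.7 + 2.72 = 23.08 m.
Σ(b_i/K_i) = 7.66/4.43 + 12.7/1.45e-06 + 2.72/1.48 = 8.759e+06 d.
K_eq = L / Σ(b_i/K_i) = 23.08 / 8.759e+06 = 2.635e-06 m/day.
Q = K_eq · A · (Δh/L) = 2.635e-06 × 1650 × (7.65/23.08) = 0.001441 m³/day.

0.00144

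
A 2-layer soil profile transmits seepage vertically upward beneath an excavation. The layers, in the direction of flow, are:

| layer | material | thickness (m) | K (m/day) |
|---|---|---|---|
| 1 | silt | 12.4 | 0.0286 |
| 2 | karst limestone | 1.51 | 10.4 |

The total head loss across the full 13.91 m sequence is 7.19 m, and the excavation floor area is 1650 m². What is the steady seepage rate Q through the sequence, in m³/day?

Flow is perpendicular to layering, so the layers act in series and the equivalent K is the thickness-weighted harmonic mean.
Total thickness L = 12.4 + 1.51 = 13.91 m.
Σ(b_i/K_i) = 12.4/0.0286 + 1.51/10.4 = 433.7 d.
K_eq = L / Σ(b_i/K_i) = 13.91 / 433.7 = 0.03207 m/day.
Q = K_eq · A · (Δh/L) = 0.03207 × 1650 × (7.19/13.91) = 27.35 m³/day.

27.4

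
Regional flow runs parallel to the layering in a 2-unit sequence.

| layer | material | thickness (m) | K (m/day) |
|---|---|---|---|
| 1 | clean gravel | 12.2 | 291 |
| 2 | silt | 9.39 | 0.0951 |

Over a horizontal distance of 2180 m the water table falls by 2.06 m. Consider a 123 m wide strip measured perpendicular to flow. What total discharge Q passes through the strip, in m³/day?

Flow is parallel to layering, so each bed carries its own Darcy discharge and the transmissivities add.
Σ(K_i·b_i) = 291×12.2 + 0.0951×9.39 = 3551 m²/day.
Hydraulic gradient i = Δh / L = 2.06 / 2180 = 0.0009450.
Q = Σ(K_i·b_i) · W · i = 3551 × 123 × 0.0009450 = 412.7 m³/day.

413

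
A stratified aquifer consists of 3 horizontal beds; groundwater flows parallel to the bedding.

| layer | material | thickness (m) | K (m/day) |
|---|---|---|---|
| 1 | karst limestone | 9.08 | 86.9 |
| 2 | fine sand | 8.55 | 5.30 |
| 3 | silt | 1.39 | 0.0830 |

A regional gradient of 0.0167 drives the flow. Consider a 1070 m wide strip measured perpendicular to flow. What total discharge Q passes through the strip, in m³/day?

14900

Flow is parallel to layering, so each bed carries its own Darcy discharge and the transmissivities add.
Σ(K_i·b_i) = 86.9×9.08 + 5.30×8.55 + 0.0830×1.39 = 834.5 m²/day.
Hydraulic gradient i = 0.0167.
Q = Σ(K_i·b_i) · W · i = 834.5 × 1070 × 0.01670 = 14911 m³/day.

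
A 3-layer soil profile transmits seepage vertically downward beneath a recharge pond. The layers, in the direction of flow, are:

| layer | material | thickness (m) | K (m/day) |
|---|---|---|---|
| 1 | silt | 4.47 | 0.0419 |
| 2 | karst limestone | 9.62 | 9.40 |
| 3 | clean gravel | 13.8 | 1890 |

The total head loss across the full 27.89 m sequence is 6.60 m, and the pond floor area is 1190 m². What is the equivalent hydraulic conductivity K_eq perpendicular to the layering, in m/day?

0.259

Flow is perpendicular to layering, so the layers act in series and the equivalent K is the thickness-weighted harmonic mean.
Total thickness L = 4.47 + 9.62 + 13.8 = 27.89 m.
Σ(b_i/K_i) = 4.47/0.0419 + 9.62/9.40 + 13.8/1890 = 107.7 d.
K_eq = L / Σ(b_i/K_i) = 27.89 / 107.7 = 0.2589 m/day.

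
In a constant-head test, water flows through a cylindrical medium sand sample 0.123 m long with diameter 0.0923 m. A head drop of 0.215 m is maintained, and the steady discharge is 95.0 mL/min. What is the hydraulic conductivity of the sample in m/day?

11.7

Cross-sectional area A = π·(d/2)² = π × (0.0923/2)² = 0.006691 m².
Convert discharge: 95.0 mL/min = 1.583e-06 m³/s.
Darcy's law rearranged: K = Q·L / (A·Δh) = 1.583e-06 × 0.123 / (0.006691 × 0.215) = 0.0001354 m/s = 11.70 m/day.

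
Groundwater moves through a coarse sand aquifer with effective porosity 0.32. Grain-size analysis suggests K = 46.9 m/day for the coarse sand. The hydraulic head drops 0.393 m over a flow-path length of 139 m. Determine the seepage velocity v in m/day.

0.414

Hydraulic gradient i = Δh / L = 0.393 / 139 = 0.002827.
Darcy flux q = K · i = 46.90 × 0.002827 = 0.1326 m/day.
Seepage velocity v = q / n_e = 0.1326 / 0.32 = 0.4144 m/day.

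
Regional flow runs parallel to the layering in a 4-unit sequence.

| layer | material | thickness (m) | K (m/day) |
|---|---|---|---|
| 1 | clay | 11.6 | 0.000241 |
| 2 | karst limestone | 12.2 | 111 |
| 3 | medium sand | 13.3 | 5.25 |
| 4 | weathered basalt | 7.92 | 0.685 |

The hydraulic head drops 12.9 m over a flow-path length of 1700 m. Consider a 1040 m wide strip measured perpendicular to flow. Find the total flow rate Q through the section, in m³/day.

Flow is parallel to layering, so each bed carries its own Darcy discharge and the transmissivities add.
Σ(K_i·b_i) = 0.000241×11.6 + 111×12.2 + 5.25×13.3 + 0.685×7.92 = 1429 m²/day.
Hydraulic gradient i = Δh / L = 12.9 / 1700 = 0.007588.
Q = Σ(K_i·b_i) · W · i = 1429 × 1040 × 0.007588 = 11281 m³/day.

11300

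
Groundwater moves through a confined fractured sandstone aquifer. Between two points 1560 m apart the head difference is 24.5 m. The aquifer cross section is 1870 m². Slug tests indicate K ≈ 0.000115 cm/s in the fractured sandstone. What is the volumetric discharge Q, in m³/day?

Convert K: 0.000115 cm/s × 864 = 0.09936 m/day.
Hydraulic gradient i = Δh / L = 24.5 / 1560 = 0.01571.
Darcy's law: Q = K · A · i = 0.09936 × 1870 × 0.01571 = 2.918 m³/day.

2.92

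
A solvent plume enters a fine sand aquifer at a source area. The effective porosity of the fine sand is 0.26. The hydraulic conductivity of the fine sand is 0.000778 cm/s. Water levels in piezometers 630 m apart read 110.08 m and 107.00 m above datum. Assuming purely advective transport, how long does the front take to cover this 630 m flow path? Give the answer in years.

136

Convert K: 0.000778 cm/s × 864 = 0.6722 m/day.
Hydraulic gradient i = (110.08 − 107.00) / 630 = 3.08 / 630 = 0.004889.
Darcy flux q = K · i = 0.6722 × 0.004889 = 0.003286 m/day.
Seepage velocity v = q / n_e = 0.003286 / 0.26 = 0.01264 m/day.
Travel time t = L / v = 630 / 0.01264 = 49844 days = 136.5 years.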